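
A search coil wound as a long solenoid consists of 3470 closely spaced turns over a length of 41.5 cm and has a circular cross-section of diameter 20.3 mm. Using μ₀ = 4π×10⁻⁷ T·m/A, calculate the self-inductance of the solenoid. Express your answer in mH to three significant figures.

A = π(d/2)² = π(1.015×10^-2 m)² = 3.237×10^-4 m².
For a long solenoid, L = μ₀N²A/ℓ.
L = (4π×10⁻⁷)(3470)²(3.237×10^-4)/(0.415 m) = 1.180×10^-2 H.

L ≈ 11.8 mH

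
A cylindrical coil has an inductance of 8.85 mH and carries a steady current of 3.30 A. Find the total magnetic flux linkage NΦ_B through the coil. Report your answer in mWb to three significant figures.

NΦ_B ≈ 29.2 mWb

From L = NΦ_B/I, the flux linkage is NΦ_B = LI.
NΦ_B = (8.850×10^-3 H)(3.30 A) = 2.920×10^-2 Wb.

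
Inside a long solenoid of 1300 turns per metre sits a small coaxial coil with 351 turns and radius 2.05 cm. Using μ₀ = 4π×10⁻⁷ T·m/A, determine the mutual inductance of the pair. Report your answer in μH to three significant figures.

M ≈ 757 μH

The outer solenoid produces a uniform field B₁ = μ₀n₁I₁ across the inner coil,
so the flux linkage is N₂Φ = N₂B₁A₂ = μ₀n₁N₂A₂·I₁, giving M = μ₀n₁N₂A₂.
A₂ = πr² = π(2.050×10^-2 m)² = 1.320×10^-3 m².
M = (4π×10⁻⁷)(1300)(351)(1.320×10^-3) = 7.570×10^-4 H.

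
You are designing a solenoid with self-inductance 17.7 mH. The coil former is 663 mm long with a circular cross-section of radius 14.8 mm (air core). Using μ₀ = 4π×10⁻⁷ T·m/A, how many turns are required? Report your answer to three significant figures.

N ≈ 3680 turns

A = πr² = π(1.480×10^-2 m)² = 6.881×10^-4 m².
From L = μ₀N²A/ℓ, N = √(Lℓ / (μ₀A)).
N = √[(1.770×10^-2)(0.663) / ((4π×10⁻⁷)×6.881×10^-4)] = √(1.357×10^7) ≈ 3683.8.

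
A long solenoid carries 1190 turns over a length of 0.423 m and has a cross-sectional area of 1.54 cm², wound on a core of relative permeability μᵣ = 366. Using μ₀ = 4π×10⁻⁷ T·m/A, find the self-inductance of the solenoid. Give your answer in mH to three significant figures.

A = 1.54 cm² = 1.540×10^-4 m².
For a long solenoid, L = μ₀μᵣN²A/ℓ.
L = (4π×10⁻⁷)(366)(1190)²(1.540×10^-4)/(0.423 m) = 0.2371 H.

L ≈ 237 mH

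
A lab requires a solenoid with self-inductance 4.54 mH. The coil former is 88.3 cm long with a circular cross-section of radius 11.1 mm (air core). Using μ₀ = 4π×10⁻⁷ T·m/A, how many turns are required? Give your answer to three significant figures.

A = πr² = π(1.110×10^-2 m)² = 3.871×10^-4 m².
From L = μ₀N²A/ℓ, N = √(Lℓ / (μ₀A)).
N = √[(4.540×10^-3)(0.883) / ((4π×10⁻⁷)×3.871×10^-4)] = √(8.242×10^6) ≈ 2870.8.

N ≈ 2870 turns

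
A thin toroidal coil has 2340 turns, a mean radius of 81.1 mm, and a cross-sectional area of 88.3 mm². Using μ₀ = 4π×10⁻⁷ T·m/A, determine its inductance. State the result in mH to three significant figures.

For a thin toroid, L = μ₀N²A/(2πR).
L = (4π×10⁻⁷)(2340)²(8.830×10^-5) / (2π×8.110×10^-2 m) = 1.192×10^-3 H.

L ≈ 1.19 mH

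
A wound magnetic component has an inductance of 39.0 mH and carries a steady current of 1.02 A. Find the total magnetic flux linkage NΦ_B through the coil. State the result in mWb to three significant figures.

From L = NΦ_B/I, the flux linkage is NΦ_B = LI.
NΦ_B = (3.900×10^-2 H)(1.02 A) = 3.978×10^-2 Wb.

NΦ_B ≈ 39.8 mWb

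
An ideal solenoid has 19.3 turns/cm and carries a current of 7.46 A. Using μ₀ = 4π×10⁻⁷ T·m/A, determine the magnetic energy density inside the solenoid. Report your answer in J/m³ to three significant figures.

B = μ₀nI = (4π×10⁻⁷)(1.930×10^3)(7.46) = 1.809×10^-2 T.
u = B²/(2μ₀) = (1.809×10^-2)²/(2×4π×10⁻⁷) = 130.2 J/m³.

u ≈ 130 J/m³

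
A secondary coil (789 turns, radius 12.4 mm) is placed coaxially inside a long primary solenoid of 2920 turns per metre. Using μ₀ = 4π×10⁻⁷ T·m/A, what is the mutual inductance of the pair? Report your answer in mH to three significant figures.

The outer solenoid produces a uniform field B₁ = μ₀n₁I₁ across the inner coil,
so the flux linkage is N₂Φ = N₂B₁A₂ = μ₀n₁N₂A₂·I₁, giving M = μ₀n₁N₂A₂.
A₂ = πr² = π(1.240×10^-2 m)² = 4.831×10^-4 m².
M = (4π×10⁻⁷)(2920)(789)(4.831×10^-4) = 1.399×10^-3 H.

M ≈ 1.40 mH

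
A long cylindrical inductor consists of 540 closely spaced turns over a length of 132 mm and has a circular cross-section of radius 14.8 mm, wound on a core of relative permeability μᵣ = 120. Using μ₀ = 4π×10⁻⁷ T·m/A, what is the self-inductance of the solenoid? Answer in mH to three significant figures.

A = πr² = π(1.480×10^-2 m)² = 6.881×10^-4 m².
For a long solenoid, L = μ₀μᵣN²A/ℓ.
L = (4π×10⁻⁷)(120)(540)²(6.881×10^-4)/(0.132 m) = 0.2292 H.

L ≈ 229 mH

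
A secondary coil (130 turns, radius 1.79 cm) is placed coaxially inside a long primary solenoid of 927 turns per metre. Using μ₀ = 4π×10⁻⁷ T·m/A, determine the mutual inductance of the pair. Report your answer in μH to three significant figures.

The outer solenoid produces a uniform field B₁ = μ₀n₁I₁ across the inner coil,
so the flux linkage is N₂Φ = N₂B₁A₂ = μ₀n₁N₂A₂·I₁, giving M = μ₀n₁N₂A₂.
A₂ = πr² = π(1.790×10^-2 m)² = 1.007×10^-3 m².
M = (4π×10⁻⁷)(927)(130)(1.007×10^-3) = 1.524×10^-4 H.

M ≈ 152 μH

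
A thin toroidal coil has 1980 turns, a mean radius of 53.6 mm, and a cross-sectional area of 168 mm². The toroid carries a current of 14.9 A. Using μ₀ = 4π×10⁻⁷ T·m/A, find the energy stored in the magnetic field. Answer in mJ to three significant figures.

L = μ₀N²A/(2πR) = (4π×10⁻⁷)(1980)²(1.680×10^-4)/(2π×5.360×10^-2) = 2.458×10^-3 H.
U = ½LI² = ½(2.458×10^-3)(14.9)² = 0.2728 J.

U ≈ 273 mJ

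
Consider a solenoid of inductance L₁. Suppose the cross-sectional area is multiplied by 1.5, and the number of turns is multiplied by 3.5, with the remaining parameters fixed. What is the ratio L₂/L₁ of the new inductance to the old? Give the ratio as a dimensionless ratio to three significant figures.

L₂/L₁ = 18.4

For a solenoid, L ∝ μᵣN²A/ℓ.
L₂/L₁ = (1.5) × (3.5)^2 = 18.4.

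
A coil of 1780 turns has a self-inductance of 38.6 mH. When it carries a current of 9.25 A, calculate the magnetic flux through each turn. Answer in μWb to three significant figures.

From L = NΦ_B/I, the flux per turn is Φ_B = LI/N.
Φ_B = (3.860×10^-2 H)(9.25 A)/1780 = 2.006×10^-4 Wb.

Φ_B ≈ 201 μWb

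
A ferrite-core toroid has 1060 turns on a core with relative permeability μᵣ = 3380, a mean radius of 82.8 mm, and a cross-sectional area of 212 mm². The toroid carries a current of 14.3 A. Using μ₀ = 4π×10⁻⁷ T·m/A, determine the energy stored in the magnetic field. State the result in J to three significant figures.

L = μ₀μᵣN²A/(2πR) = (4π×10⁻⁷)(3380)(1060)²(2.120×10^-4)/(2π×8.280×10^-2) = 1.9448 H.
U = ½LI² = ½(1.9448)(14.3)² = 198.8 J.

U ≈ 199 J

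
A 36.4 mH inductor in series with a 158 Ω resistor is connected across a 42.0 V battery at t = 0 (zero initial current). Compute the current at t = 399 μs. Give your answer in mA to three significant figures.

τ = L/R = 3.640×10^-2/158 = 2.304×10^-4 s; final current I_∞ = ε/R = 42.0/158 = 0.2658 A.
I(t) = I_∞(1 − e^(−t/τ)) with t/τ = 1.732.
I = (0.2658)(1 − e^(−1.732)) = 0.2188 A.

I ≈ 219 mA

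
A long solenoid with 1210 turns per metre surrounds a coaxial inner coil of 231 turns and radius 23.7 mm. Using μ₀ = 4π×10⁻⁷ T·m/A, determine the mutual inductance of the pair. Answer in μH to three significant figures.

The outer solenoid produces a uniform field B₁ = μ₀n₁I₁ across the inner coil,
so the flux linkage is N₂Φ = N₂B₁A₂ = μ₀n₁N₂A₂·I₁, giving M = μ₀n₁N₂A₂.
A₂ = πr² = π(2.370×10^-2 m)² = 1.7646×10^-3 m².
M = (4π×10⁻⁷)(1210)(231)(1.7646×10^-3) = 6.198×10^-4 H.

M ≈ 620 μH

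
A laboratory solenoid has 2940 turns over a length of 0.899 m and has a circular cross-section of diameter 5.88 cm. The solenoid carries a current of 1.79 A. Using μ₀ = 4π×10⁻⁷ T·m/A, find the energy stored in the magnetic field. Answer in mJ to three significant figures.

U ≈ 52.6 mJ

A = π(d/2)² = π(2.940×10^-2 m)² = 2.715×10^-3 m².
L = μ₀N²A/ℓ = (4π×10⁻⁷)(2940)²(2.715×10^-3)/(0.899) = 3.281×10^-2 H.
U = ½LI² = ½(3.281×10^-2)(1.79)² = 5.256×10^-2 J.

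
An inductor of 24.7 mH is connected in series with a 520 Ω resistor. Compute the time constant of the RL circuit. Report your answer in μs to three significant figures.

τ = L/R = (2.470×10^-2 H)/(520 Ω) = 4.750×10^-5 s.

τ ≈ 47.5 μs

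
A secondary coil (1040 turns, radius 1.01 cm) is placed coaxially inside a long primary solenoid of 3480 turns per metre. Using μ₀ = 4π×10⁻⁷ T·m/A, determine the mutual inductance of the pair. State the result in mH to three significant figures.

The outer solenoid produces a uniform field B₁ = μ₀n₁I₁ across the inner coil,
so the flux linkage is N₂Φ = N₂B₁A₂ = μ₀n₁N₂A₂·I₁, giving M = μ₀n₁N₂A₂.
A₂ = πr² = π(1.010×10^-2 m)² = 3.2047×10^-4 m².
M = (4π×10⁻⁷)(3480)(1040)(3.2047×10^-4) = 1.458×10^-3 H.

M ≈ 1.46 mH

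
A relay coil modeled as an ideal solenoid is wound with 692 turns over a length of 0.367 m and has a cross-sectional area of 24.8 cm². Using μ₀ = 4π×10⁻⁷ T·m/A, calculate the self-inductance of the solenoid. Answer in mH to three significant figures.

L ≈ 4.07 mH

A = 24.8 cm² = 2.480×10^-3 m².
For a long solenoid, L = μ₀N²A/ℓ.
L = (4π×10⁻⁷)(692)²(2.480×10^-3)/(0.367 m) = 4.066×10^-3 H.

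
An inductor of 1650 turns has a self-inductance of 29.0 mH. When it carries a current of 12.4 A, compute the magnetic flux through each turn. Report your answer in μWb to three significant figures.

From L = NΦ_B/I, the flux per turn is Φ_B = LI/N.
Φ_B = (2.900×10^-2 H)(12.4 A)/1650 = 2.179×10^-4 Wb.

Φ_B ≈ 218 μWb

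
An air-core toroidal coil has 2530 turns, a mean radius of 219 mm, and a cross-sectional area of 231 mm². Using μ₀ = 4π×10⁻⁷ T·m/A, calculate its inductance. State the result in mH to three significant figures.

L ≈ 1.35 mH

For a thin toroid, L = μ₀N²A/(2πR).
L = (4π×10⁻⁷)(2530)²(2.310×10^-4) / (2π×0.219 m) = 1.350×10^-3 H.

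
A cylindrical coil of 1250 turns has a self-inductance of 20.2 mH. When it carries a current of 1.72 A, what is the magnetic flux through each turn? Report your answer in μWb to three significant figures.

Φ_B ≈ 27.8 μWb

From L = NΦ_B/I, the flux per turn is Φ_B = LI/N.
Φ_B = (2.020×10^-2 H)(1.72 A)/1250 = 2.780×10^-5 Wb.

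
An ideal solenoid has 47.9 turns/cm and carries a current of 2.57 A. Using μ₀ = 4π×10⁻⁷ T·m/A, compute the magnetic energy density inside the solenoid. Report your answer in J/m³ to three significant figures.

B = μ₀nI = (4π×10⁻⁷)(4.790×10^3)(2.57) = 1.547×10^-2 T.
u = B²/(2μ₀) = (1.547×10^-2)²/(2×4π×10⁻⁷) = 95.22 J/m³.

u ≈ 95.2 J/m³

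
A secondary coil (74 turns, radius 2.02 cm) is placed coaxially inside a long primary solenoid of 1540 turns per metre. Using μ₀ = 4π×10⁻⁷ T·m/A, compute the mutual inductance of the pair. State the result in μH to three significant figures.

The outer solenoid produces a uniform field B₁ = μ₀n₁I₁ across the inner coil,
so the flux linkage is N₂Φ = N₂B₁A₂ = μ₀n₁N₂A₂·I₁, giving M = μ₀n₁N₂A₂.
A₂ = πr² = π(2.020×10^-2 m)² = 1.282×10^-3 m².
M = (4π×10⁻⁷)(1540)(74)(1.282×10^-3) = 1.836×10^-4 H.

M ≈ 184 μH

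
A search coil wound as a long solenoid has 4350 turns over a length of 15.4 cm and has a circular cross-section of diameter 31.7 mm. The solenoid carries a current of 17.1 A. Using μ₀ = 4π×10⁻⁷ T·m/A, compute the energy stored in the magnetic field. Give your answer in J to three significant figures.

A = π(d/2)² = π(1.585×10^-2 m)² = 7.892×10^-4 m².
L = μ₀N²A/ℓ = (4π×10⁻⁷)(4350)²(7.892×10^-4)/(0.154) = 0.1219 H.
U = ½LI² = ½(0.1219)(17.1)² = 17.82 J.

U ≈ 17.8 J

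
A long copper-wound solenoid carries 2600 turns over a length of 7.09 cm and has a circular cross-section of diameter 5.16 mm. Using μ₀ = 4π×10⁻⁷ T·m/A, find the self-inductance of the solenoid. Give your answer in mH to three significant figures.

L ≈ 2.51 mH

A = π(d/2)² = π(2.580×10^-3 m)² = 2.091×10^-5 m².
For a long solenoid, L = μ₀N²A/ℓ.
L = (4π×10⁻⁷)(2600)²(2.091×10^-5)/(7.090×10^-2 m) = 2.506×10^-3 H.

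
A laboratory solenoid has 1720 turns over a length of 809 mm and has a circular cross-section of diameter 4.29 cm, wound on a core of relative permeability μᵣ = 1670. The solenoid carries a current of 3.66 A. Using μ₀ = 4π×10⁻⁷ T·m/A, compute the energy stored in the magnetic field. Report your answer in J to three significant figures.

A = π(d/2)² = π(2.145×10^-2 m)² = 1.445×10^-3 m².
L = μ₀μᵣN²A/ℓ = (4π×10⁻⁷)(1670)(1720)²(1.445×10^-3)/(0.809) = 11.09 H.
U = ½LI² = ½(11.09)(3.66)² = 74.3 J.

U ≈ 74.3 J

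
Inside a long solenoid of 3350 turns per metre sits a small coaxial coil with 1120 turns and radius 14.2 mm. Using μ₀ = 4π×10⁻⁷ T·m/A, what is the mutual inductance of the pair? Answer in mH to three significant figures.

The outer solenoid produces a uniform field B₁ = μ₀n₁I₁ across the inner coil,
so the flux linkage is N₂Φ = N₂B₁A₂ = μ₀n₁N₂A₂·I₁, giving M = μ₀n₁N₂A₂.
A₂ = πr² = π(1.420×10^-2 m)² = 6.3347×10^-4 m².
M = (4π×10⁻⁷)(3350)(1120)(6.3347×10^-4) = 2.987×10^-3 H.

M ≈ 2.99 mH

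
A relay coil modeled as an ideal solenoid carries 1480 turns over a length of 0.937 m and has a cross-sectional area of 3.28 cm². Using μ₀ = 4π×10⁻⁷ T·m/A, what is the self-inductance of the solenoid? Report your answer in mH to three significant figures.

A = 3.28 cm² = 3.280×10^-4 m².
For a long solenoid, L = μ₀N²A/ℓ.
L = (4π×10⁻⁷)(1480)²(3.280×10^-4)/(0.937 m) = 9.635×10^-4 H.

L ≈ 0.964 mH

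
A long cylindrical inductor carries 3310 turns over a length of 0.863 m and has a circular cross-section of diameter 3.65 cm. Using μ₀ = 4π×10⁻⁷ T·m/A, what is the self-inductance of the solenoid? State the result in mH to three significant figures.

L ≈ 16.7 mH

A = π(d/2)² = π(1.825×10^-2 m)² = 1.046×10^-3 m².
For a long solenoid, L = μ₀N²A/ℓ.
L = (4π×10⁻⁷)(3310)²(1.046×10^-3)/(0.863 m) = 1.669×10^-2 H.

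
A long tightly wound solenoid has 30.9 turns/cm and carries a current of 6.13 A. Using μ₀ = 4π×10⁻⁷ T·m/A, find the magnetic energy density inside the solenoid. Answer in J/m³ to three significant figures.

B = μ₀nI = (4π×10⁻⁷)(3.090×10^3)(6.13) = 2.380×10^-2 T.
u = B²/(2μ₀) = (2.380×10^-2)²/(2×4π×10⁻⁷) = 225.4 J/m³.

u ≈ 225 J/m³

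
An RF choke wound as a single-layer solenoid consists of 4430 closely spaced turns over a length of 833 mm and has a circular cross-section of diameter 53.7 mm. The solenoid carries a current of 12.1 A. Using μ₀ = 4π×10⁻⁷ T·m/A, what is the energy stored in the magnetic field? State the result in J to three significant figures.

U ≈ 4.91 J

A = π(d/2)² = π(2.685×10^-2 m)² = 2.2648×10^-3 m².
L = μ₀N²A/ℓ = (4π×10⁻⁷)(4430)²(2.2648×10^-3)/(0.833) = 6.705×10^-2 H.
U = ½LI² = ½(6.705×10^-2)(12.1)² = 4.909 J.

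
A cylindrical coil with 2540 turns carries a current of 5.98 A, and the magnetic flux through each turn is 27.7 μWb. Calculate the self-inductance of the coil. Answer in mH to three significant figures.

L ≈ 11.8 mH

Self-inductance is defined by L = NΦ_B/I (flux linkage over current).
L = (2540)(2.770×10^-5 Wb)/(5.98 A) = 1.177×10^-2 H.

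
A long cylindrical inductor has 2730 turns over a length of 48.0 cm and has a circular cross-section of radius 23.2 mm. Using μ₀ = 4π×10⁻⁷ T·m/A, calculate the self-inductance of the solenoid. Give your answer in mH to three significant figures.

A = πr² = π(2.320×10^-2 m)² = 1.691×10^-3 m².
For a long solenoid, L = μ₀N²A/ℓ.
L = (4π×10⁻⁷)(2730)²(1.691×10^-3)/(0.48 m) = 3.299×10^-2 H.

L ≈ 33.0 mH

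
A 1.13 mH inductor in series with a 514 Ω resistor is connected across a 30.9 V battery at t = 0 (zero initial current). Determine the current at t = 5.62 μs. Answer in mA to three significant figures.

τ = L/R = 1.130×10^-3/514 = 2.198×10^-6 s; final current I_∞ = ε/R = 30.9/514 = 6.012×10^-2 A.
I(t) = I_∞(1 − e^(−t/τ)) with t/τ = 2.556.
I = (6.012×10^-2)(1 − e^(−2.556)) = 5.545×10^-2 A.

I ≈ 55.5 mA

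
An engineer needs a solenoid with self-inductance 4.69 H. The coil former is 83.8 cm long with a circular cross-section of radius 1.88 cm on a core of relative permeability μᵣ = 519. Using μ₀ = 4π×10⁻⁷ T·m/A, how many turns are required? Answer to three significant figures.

N ≈ 2330 turns

A = πr² = π(1.880×10^-2 m)² = 1.110×10^-3 m².
From L = μ₀μᵣN²A/ℓ, N = √(Lℓ / (μ₀μᵣA)).
N = √[(4.69)(0.838) / ((4π×10⁻⁷)(519)×1.110×10^-3)] = √(5.427×10^6) ≈ 2329.6.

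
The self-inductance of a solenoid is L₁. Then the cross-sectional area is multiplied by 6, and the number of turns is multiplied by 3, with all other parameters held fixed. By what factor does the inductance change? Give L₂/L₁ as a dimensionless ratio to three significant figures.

For a solenoid, L ∝ μᵣN²A/ℓ.
L₂/L₁ = (6) × (3)^2 = 54.0.

L₂/L₁ = 54.0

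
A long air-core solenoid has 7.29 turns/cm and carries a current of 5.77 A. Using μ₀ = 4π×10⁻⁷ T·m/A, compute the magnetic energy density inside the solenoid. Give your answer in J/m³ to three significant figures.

u ≈ 11.1 J/m³

B = μ₀nI = (4π×10⁻⁷)(729)(5.77) = 5.286×10^-3 T.
u = B²/(2μ₀) = (5.286×10^-3)²/(2×4π×10⁻⁷) = 11.12 J/m³.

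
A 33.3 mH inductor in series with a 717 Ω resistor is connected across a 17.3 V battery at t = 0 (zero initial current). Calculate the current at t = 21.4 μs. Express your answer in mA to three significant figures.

I ≈ 8.91 mA

τ = L/R = 3.330×10^-2/717 = 4.644×10^-5 s; final current I_∞ = ε/R = 17.3/717 = 2.413×10^-2 A.
I(t) = I_∞(1 − e^(−t/τ)) with t/τ = 0.461.
I = (2.413×10^-2)(1 − e^(−0.461)) = 8.908×10^-3 A.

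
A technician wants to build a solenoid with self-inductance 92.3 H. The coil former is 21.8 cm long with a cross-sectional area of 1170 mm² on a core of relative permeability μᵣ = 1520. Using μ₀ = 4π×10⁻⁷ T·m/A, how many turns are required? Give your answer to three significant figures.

N ≈ 3000 turns

A = 1170 mm² = 1.170×10^-3 m².
From L = μ₀μᵣN²A/ℓ, N = √(Lℓ / (μ₀μᵣA)).
N = √[(92.3)(0.218) / ((4π×10⁻⁷)(1520)×1.170×10^-3)] = √(9.004×10^6) ≈ 3000.6.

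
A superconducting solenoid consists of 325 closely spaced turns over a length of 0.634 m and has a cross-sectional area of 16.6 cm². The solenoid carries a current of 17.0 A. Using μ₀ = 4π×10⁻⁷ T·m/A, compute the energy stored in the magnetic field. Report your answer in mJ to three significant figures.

U ≈ 50.2 mJ

A = 16.6 cm² = 1.660×10^-3 m².
L = μ₀N²A/ℓ = (4π×10⁻⁷)(325)²(1.660×10^-3)/(0.634) = 3.475×10^-4 H.
U = ½LI² = ½(3.475×10^-4)(17.0)² = 5.022×10^-2 J.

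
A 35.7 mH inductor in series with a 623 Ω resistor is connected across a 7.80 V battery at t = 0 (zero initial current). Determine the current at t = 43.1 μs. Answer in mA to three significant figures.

τ = L/R = 3.570×10^-2/623 = 5.730×10^-5 s; final current I_∞ = ε/R = 7.80/623 = 1.252×10^-2 A.
I(t) = I_∞(1 − e^(−t/τ)) with t/τ = 0.752.
I = (1.252×10^-2)(1 − e^(−0.752)) = 6.619×10^-3 A.

I ≈ 6.62 mA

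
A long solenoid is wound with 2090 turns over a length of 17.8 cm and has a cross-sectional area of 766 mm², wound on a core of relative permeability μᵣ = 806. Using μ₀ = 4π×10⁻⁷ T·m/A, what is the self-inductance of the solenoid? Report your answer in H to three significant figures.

L ≈ 19.0 H

A = 766 mm² = 7.660×10^-4 m².
For a long solenoid, L = μ₀μᵣN²A/ℓ.
L = (4π×10⁻⁷)(806)(2090)²(7.660×10^-4)/(0.178 m) = 19.04 H.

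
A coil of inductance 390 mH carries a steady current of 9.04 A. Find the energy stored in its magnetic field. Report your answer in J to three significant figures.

Stored magnetic energy: U = ½LI².
U = ½(0.39 H)(9.04 A)² = 15.94 J.

U ≈ 15.9 J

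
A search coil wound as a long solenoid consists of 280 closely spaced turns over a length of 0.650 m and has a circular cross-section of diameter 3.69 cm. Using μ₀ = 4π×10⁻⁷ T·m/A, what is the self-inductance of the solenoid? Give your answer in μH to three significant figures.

A = π(d/2)² = π(1.845×10^-2 m)² = 1.069×10^-3 m².
For a long solenoid, L = μ₀N²A/ℓ.
L = (4π×10⁻⁷)(280)²(1.069×10^-3)/(0.65 m) = 1.621×10^-4 H.

L ≈ 162 μH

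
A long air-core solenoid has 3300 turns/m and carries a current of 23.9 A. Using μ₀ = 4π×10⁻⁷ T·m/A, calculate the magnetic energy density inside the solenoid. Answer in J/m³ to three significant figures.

B = μ₀nI = (4π×10⁻⁷)(3.300×10^3)(23.9) = 9.911×10^-2 T.
u = B²/(2μ₀) = (9.911×10^-2)²/(2×4π×10⁻⁷) = 3.908×10^3 J/m³.

u ≈ 3910 J/m³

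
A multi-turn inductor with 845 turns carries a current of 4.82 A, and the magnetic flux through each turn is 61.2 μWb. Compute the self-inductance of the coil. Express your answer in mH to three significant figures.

L ≈ 10.7 mH

Self-inductance is defined by L = NΦ_B/I (flux linkage over current).
L = (845)(6.120×10^-5 Wb)/(4.82 A) = 1.073×10^-2 H.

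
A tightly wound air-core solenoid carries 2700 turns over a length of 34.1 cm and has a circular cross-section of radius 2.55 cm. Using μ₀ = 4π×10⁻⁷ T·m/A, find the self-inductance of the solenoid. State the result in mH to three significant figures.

L ≈ 54.9 mH

A = πr² = π(2.550×10^-2 m)² = 2.043×10^-3 m².
For a long solenoid, L = μ₀N²A/ℓ.
L = (4π×10⁻⁷)(2700)²(2.043×10^-3)/(0.341 m) = 5.488×10^-2 H.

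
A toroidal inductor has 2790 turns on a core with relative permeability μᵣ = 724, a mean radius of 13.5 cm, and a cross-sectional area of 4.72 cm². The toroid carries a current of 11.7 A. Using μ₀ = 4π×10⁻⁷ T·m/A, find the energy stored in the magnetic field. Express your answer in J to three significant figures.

L = μ₀μᵣN²A/(2πR) = (4π×10⁻⁷)(724)(2790)²(4.720×10^-4)/(2π×0.135) = 3.941 H.
U = ½LI² = ½(3.941)(11.7)² = 269.7 J.

U ≈ 270 J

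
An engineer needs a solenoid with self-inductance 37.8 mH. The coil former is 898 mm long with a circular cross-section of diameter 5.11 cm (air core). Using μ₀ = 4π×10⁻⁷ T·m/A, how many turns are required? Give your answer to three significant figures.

A = π(d/2)² = π(2.555×10^-2 m)² = 2.051×10^-3 m².
From L = μ₀N²A/ℓ, N = √(Lℓ / (μ₀A)).
N = √[(3.780×10^-2)(0.898) / ((4π×10⁻⁷)×2.051×10^-3)] = √(1.317×10^7) ≈ 3629.2.

N ≈ 3630 turns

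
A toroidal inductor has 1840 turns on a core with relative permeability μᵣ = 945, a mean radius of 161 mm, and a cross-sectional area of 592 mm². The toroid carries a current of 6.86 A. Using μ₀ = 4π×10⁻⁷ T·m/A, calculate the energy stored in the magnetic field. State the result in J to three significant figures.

L = μ₀μᵣN²A/(2πR) = (4π×10⁻⁷)(945)(1840)²(5.920×10^-4)/(2π×0.161) = 2.353 H.
U = ½LI² = ½(2.353)(6.86)² = 55.36 J.

U ≈ 55.4 J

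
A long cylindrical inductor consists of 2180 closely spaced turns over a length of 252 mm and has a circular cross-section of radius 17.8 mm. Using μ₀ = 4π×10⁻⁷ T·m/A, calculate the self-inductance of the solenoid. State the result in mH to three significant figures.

A = πr² = π(1.780×10^-2 m)² = 9.954×10^-4 m².
For a long solenoid, L = μ₀N²A/ℓ.
L = (4π×10⁻⁷)(2180)²(9.954×10^-4)/(0.252 m) = 2.359×10^-2 H.

L ≈ 23.6 mH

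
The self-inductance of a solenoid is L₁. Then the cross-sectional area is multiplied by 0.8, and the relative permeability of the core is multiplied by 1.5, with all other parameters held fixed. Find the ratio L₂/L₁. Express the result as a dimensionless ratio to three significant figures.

L₂/L₁ = 1.20

For a solenoid, L ∝ μᵣN²A/ℓ.
L₂/L₁ = (0.8) × (1.5) = 1.20.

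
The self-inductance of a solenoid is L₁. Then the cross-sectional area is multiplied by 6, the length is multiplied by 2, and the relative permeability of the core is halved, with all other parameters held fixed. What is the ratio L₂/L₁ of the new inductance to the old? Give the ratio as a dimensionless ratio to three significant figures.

L₂/L₁ = 1.50

For a solenoid, L ∝ μᵣN²A/ℓ.
L₂/L₁ = (6) × (2)^-1 × (0.5) = 1.50.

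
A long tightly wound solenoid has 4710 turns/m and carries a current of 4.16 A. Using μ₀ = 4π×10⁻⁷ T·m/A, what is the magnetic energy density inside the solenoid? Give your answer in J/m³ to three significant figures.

B = μ₀nI = (4π×10⁻⁷)(4.710×10^3)(4.16) = 2.462×10^-2 T.
u = B²/(2μ₀) = (2.462×10^-2)²/(2×4π×10⁻⁷) = 241.2 J/m³.

u ≈ 241 J/m³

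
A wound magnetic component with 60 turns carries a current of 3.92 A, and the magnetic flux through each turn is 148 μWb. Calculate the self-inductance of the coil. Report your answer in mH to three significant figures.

L ≈ 2.27 mH

Self-inductance is defined by L = NΦ_B/I (flux linkage over current).
L = (60)(1.480×10^-4 Wb)/(3.92 A) = 2.265×10^-3 H.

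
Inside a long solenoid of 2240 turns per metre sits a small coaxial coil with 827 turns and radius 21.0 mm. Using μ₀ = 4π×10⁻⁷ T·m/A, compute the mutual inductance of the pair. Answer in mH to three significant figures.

M ≈ 3.23 mH

The outer solenoid produces a uniform field B₁ = μ₀n₁I₁ across the inner coil,
so the flux linkage is N₂Φ = N₂B₁A₂ = μ₀n₁N₂A₂·I₁, giving M = μ₀n₁N₂A₂.
A₂ = πr² = π(2.100×10^-2 m)² = 1.385×10^-3 m².
M = (4π×10⁻⁷)(2240)(827)(1.385×10^-3) = 3.225×10^-3 H.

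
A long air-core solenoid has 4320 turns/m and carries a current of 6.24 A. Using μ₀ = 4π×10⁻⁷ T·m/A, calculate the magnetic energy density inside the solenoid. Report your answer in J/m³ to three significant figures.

u ≈ 457 J/m³

B = μ₀nI = (4π×10⁻⁷)(4.320×10^3)(6.24) = 3.387×10^-2 T.
u = B²/(2μ₀) = (3.387×10^-2)²/(2×4π×10⁻⁷) = 456.6 J/m³.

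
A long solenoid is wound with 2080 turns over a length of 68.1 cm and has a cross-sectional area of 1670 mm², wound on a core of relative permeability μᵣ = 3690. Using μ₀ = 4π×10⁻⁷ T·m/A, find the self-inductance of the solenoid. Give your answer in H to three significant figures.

A = 1670 mm² = 1.670×10^-3 m².
For a long solenoid, L = μ₀μᵣN²A/ℓ.
L = (4π×10⁻⁷)(3690)(2080)²(1.670×10^-3)/(0.681 m) = 49.2 H.

L ≈ 49.2 H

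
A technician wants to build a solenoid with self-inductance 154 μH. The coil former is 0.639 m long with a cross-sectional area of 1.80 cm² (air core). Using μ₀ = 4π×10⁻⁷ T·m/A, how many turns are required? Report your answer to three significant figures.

A = 1.80 cm² = 1.800×10^-4 m².
From L = μ₀N²A/ℓ, N = √(Lℓ / (μ₀A)).
N = √[(1.540×10^-4)(0.639) / ((4π×10⁻⁷)×1.800×10^-4)] = √(4.351×10^5) ≈ 659.6.

N ≈ 660 turns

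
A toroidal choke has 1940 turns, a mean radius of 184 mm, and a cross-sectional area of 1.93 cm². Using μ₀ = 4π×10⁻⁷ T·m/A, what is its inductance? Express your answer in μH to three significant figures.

For a thin toroid, L = μ₀N²A/(2πR).
L = (4π×10⁻⁷)(1940)²(1.930×10^-4) / (2π×0.184 m) = 7.895×10^-4 H.

L ≈ 790 μH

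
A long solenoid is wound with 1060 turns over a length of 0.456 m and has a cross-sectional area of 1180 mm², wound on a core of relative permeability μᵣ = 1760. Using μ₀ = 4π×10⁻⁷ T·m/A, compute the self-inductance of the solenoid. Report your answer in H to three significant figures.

A = 1180 mm² = 1.180×10^-3 m².
For a long solenoid, L = μ₀μᵣN²A/ℓ.
L = (4π×10⁻⁷)(1760)(1060)²(1.180×10^-3)/(0.456 m) = 6.431 H.

L ≈ 6.43 H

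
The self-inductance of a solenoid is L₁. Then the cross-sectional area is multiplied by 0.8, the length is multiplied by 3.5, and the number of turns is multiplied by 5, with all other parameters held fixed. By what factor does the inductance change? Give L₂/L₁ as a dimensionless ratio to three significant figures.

For a solenoid, L ∝ μᵣN²A/ℓ.
L₂/L₁ = (0.8) × (3.5)^-1 × (5)^2 = 5.71.

L₂/L₁ = 5.71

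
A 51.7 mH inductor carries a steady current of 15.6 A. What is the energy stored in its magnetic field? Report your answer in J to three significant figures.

U ≈ 6.29 J

Stored magnetic energy: U = ½LI².
U = ½(5.170×10^-2 H)(15.6 A)² = 6.291 J.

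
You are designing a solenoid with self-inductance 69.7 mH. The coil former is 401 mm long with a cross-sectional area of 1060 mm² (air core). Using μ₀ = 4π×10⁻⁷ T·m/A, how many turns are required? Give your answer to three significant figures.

N ≈ 4580 turns

A = 1060 mm² = 1.060×10^-3 m².
From L = μ₀N²A/ℓ, N = √(Lℓ / (μ₀A)).
N = √[(6.970×10^-2)(0.401) / ((4π×10⁻⁷)×1.060×10^-3)] = √(2.098×10^7) ≈ 4580.7.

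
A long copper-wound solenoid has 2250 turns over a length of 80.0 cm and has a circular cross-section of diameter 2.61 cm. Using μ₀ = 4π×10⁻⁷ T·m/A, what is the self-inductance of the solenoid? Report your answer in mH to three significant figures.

A = π(d/2)² = π(1.305×10^-2 m)² = 5.350×10^-4 m².
For a long solenoid, L = μ₀N²A/ℓ.
L = (4π×10⁻⁷)(2250)²(5.350×10^-4)/(0.8 m) = 4.2546×10^-3 H.

L ≈ 4.25 mH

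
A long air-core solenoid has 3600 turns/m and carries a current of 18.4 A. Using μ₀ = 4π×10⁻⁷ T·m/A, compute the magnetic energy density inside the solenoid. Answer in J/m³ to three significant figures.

B = μ₀nI = (4π×10⁻⁷)(3.600×10^3)(18.4) = 8.324×10^-2 T.
u = B²/(2μ₀) = (8.324×10^-2)²/(2×4π×10⁻⁷) = 2.757×10^3 J/m³.

u ≈ 2760 J/m³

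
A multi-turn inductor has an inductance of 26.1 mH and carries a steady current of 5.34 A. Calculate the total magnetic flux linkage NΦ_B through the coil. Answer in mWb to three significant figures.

From L = NΦ_B/I, the flux linkage is NΦ_B = LI.
NΦ_B = (2.610×10^-2 H)(5.34 A) = 0.1394 Wb.

NΦ_B ≈ 139 mWb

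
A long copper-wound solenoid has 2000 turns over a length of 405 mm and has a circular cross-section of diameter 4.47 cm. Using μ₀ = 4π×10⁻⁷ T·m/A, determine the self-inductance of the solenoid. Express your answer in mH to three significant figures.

A = π(d/2)² = π(2.235×10^-2 m)² = 1.569×10^-3 m².
For a long solenoid, L = μ₀N²A/ℓ.
L = (4π×10⁻⁷)(2000)²(1.569×10^-3)/(0.405 m) = 1.948×10^-2 H.

L ≈ 19.5 mH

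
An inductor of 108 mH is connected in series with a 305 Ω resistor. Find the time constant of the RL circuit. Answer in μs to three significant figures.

τ ≈ 354 μs

τ = L/R = (0.108 H)/(305 Ω) = 3.541×10^-4 s.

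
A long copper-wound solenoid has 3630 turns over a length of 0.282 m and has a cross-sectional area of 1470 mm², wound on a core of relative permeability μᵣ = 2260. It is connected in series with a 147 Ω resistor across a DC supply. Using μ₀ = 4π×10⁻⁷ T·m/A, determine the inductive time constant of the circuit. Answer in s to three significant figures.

A = 1470 mm² = 1.470×10^-3 m².
L = μ₀μᵣN²A/ℓ = (4π×10⁻⁷)(2260)(3630)²(1.470×10^-3)/(0.282) = 195.1 H.
τ = L/R = (195.1)/(147) = 1.327 s.

τ ≈ 1.33 s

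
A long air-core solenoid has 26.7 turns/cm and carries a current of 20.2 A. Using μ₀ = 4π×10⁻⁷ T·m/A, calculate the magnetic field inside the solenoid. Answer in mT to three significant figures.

B ≈ 67.8 mT

Inside a long solenoid, B = μ₀nI.
B = (4π×10⁻⁷)(2.670×10^3 m⁻¹)(20.2 A) = 6.778×10^-2 T.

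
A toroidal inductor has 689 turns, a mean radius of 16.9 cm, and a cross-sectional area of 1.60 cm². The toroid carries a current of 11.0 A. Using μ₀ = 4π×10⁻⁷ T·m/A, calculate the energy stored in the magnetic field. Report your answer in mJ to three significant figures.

U ≈ 5.44 mJ

L = μ₀N²A/(2πR) = (4π×10⁻⁷)(689)²(1.600×10^-4)/(2π×0.169) = 8.989×10^-5 H.
U = ½LI² = ½(8.989×10^-5)(11.0)² = 5.438×10^-3 J.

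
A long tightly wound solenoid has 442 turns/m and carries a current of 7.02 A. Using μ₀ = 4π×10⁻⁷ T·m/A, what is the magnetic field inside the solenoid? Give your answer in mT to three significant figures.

B ≈ 3.90 mT

Inside a long solenoid, B = μ₀nI.
B = (4π×10⁻⁷)(442 m⁻¹)(7.02 A) = 3.899×10^-3 T.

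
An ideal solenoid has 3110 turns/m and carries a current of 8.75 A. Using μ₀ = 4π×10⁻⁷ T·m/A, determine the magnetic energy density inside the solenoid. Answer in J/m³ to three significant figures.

B = μ₀nI = (4π×10⁻⁷)(3.110×10^3)(8.75) = 3.420×10^-2 T.
u = B²/(2μ₀) = (3.420×10^-2)²/(2×4π×10⁻⁷) = 465.3 J/m³.

u ≈ 465 J/m³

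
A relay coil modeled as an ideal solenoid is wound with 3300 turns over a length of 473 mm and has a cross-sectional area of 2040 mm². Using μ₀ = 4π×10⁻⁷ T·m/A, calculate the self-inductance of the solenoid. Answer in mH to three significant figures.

A = 2040 mm² = 2.040×10^-3 m².
For a long solenoid, L = μ₀N²A/ℓ.
L = (4π×10⁻⁷)(3300)²(2.040×10^-3)/(0.473 m) = 5.902×10^-2 H.

L ≈ 59.0 mH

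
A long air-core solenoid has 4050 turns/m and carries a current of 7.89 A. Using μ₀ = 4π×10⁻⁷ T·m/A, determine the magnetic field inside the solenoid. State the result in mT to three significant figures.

B ≈ 40.2 mT

Inside a long solenoid, B = μ₀nI.
B = (4π×10⁻⁷)(4.050×10^3 m⁻¹)(7.89 A) = 4.016×10^-2 T.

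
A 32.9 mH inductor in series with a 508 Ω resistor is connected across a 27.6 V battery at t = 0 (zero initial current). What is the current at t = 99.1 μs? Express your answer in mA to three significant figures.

I ≈ 42.6 mA

τ = L/R = 3.290×10^-2/508 = 6.476×10^-5 s; final current I_∞ = ε/R = 27.6/508 = 5.433×10^-2 A.
I(t) = I_∞(1 − e^(−t/τ)) with t/τ = 1.530.
I = (5.433×10^-2)(1 − e^(−1.530)) = 4.257×10^-2 A.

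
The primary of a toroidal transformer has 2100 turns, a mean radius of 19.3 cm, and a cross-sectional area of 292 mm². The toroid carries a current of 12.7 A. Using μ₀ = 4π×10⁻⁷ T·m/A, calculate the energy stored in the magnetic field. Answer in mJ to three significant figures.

U ≈ 108 mJ

L = μ₀N²A/(2πR) = (4π×10⁻⁷)(2100)²(2.920×10^-4)/(2π×0.193) = 1.334×10^-3 H.
U = ½LI² = ½(1.334×10^-3)(12.7)² = 0.1076 J.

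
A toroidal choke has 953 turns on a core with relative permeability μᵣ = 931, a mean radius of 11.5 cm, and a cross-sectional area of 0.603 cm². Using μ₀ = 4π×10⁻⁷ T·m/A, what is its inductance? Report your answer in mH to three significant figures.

For a thin toroid, L = μ₀μᵣN²A/(2πR).
L = (4π×10⁻⁷)(931)(953)²(6.030×10^-5) / (2π×0.115 m) = 8.867×10^-2 H.

L ≈ 88.7 mH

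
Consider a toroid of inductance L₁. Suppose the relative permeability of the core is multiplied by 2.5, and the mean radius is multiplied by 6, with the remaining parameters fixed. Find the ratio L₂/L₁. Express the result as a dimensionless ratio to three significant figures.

For a toroid, L ∝ μᵣN²A/R.
L₂/L₁ = (2.5) × (6)^-1 = 0.417.

L₂/L₁ = 0.417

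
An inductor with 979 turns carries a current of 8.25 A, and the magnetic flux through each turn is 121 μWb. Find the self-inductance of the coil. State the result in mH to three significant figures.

Self-inductance is defined by L = NΦ_B/I (flux linkage over current).
L = (979)(1.210×10^-4 Wb)/(8.25 A) = 1.436×10^-2 H.

L ≈ 14.4 mH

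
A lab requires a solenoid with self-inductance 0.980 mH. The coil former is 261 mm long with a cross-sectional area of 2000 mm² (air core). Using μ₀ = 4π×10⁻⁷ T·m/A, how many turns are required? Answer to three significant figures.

A = 2000 mm² = 2.000×10^-3 m².
From L = μ₀N²A/ℓ, N = √(Lℓ / (μ₀A)).
N = √[(9.800×10^-4)(0.261) / ((4π×10⁻⁷)×2.000×10^-3)] = √(1.018×10^5) ≈ 319.0.

N ≈ 319 turns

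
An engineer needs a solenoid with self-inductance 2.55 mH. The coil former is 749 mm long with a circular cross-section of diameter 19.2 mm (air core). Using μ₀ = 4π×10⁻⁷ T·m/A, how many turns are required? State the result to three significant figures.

A = π(d/2)² = π(9.600×10^-3 m)² = 2.895×10^-4 m².
From L = μ₀N²A/ℓ, N = √(Lℓ / (μ₀A)).
N = √[(2.550×10^-3)(0.749) / ((4π×10⁻⁷)×2.895×10^-4)] = √(5.250×10^6) ≈ 2291.2.

N ≈ 2290 turns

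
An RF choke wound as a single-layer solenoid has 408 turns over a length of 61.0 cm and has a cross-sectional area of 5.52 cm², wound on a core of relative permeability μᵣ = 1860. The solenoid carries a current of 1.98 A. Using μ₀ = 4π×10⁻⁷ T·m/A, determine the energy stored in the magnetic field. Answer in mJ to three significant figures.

A = 5.52 cm² = 5.520×10^-4 m².
L = μ₀μᵣN²A/ℓ = (4π×10⁻⁷)(1860)(408)²(5.520×10^-4)/(0.61) = 0.3521 H.
U = ½LI² = ½(0.3521)(1.98)² = 0.6902 J.

U ≈ 690 mJ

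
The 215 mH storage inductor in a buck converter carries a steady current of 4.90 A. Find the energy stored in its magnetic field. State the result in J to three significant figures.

U ≈ 2.58 J

Stored magnetic energy: U = ½LI².
U = ½(0.215 H)(4.90 A)² = 2.581 J.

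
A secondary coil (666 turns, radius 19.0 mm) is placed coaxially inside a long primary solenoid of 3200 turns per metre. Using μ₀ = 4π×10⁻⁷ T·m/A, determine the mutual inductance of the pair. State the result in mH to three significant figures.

M ≈ 3.04 mH

The outer solenoid produces a uniform field B₁ = μ₀n₁I₁ across the inner coil,
so the flux linkage is N₂Φ = N₂B₁A₂ = μ₀n₁N₂A₂·I₁, giving M = μ₀n₁N₂A₂.
A₂ = πr² = π(1.900×10^-2 m)² = 1.134×10^-3 m².
M = (4π×10⁻⁷)(3200)(666)(1.134×10^-3) = 3.037×10^-3 H.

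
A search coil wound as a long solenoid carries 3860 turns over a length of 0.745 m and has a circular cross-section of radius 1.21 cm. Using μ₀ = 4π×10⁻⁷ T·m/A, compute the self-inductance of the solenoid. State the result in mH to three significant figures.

A = πr² = π(1.210×10^-2 m)² = 4.600×10^-4 m².
For a long solenoid, L = μ₀N²A/ℓ.
L = (4π×10⁻⁷)(3860)²(4.600×10^-4)/(0.745 m) = 1.156×10^-2 H.

L ≈ 11.6 mH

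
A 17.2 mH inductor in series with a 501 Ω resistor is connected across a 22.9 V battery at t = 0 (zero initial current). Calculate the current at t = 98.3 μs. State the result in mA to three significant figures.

I ≈ 43.1 mA

τ = L/R = 1.720×10^-2/501 = 3.433×10^-5 s; final current I_∞ = ε/R = 22.9/501 = 4.571×10^-2 A.
I(t) = I_∞(1 − e^(−t/τ)) with t/τ = 2.863.
I = (4.571×10^-2)(1 − e^(−2.863)) = 4.310×10^-2 A.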